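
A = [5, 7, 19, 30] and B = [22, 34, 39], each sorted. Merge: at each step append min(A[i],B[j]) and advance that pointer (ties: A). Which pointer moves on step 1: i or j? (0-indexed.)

i

[i=0,j=0] A[i]=5<=B[j]=22 take 5 → i++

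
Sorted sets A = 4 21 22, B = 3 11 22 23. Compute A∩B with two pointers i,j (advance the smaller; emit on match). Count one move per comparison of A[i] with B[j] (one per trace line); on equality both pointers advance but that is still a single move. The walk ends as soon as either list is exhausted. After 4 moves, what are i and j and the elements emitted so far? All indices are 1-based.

[i=1,j=1] 4>3 → j++
[i=1,j=2] 4<11 → i++
[i=2,j=2] 21>11 → j++
[i=2,j=3] 21<22 → i++

i=3, j=3, emitted=[]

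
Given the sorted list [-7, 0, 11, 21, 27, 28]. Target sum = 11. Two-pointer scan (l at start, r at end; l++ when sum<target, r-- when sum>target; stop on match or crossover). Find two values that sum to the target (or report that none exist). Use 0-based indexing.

[0,5] -7+28=21 >11 → r--
[0,4] -7+27=20 >11 → r--
[0,3] -7+21=14 >11 → r--
[0,2] -7+11=4 <11 → l++
[1,2] 0+11=11 → found

(0, 11)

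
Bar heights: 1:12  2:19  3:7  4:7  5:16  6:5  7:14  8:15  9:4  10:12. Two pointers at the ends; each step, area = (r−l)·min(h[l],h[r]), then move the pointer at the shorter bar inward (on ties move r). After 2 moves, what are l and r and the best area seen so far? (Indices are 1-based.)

l=1, r=8, best area=108

l=1 r=10: min(12,12)*9=108 best=108 *, r--
l=1 r=9: min(12,4)*8=32 best=108, r--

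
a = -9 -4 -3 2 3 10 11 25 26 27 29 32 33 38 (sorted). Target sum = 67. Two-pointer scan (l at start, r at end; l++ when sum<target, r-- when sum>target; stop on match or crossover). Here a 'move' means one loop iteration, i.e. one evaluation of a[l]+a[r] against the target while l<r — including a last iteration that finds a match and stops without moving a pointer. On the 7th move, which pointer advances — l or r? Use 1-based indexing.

[1,14] -9+38=29 <67 → l++
[2,14] -4+38=34 <67 → l++
[3,14] -3+38=35 <67 → l++
[4,14] 2+38=40 <67 → l++
[5,14] 3+38=41 <67 → l++
[6,14] 10+38=48 <67 → l++
[7,14] 11+38=49 <67 → l++

l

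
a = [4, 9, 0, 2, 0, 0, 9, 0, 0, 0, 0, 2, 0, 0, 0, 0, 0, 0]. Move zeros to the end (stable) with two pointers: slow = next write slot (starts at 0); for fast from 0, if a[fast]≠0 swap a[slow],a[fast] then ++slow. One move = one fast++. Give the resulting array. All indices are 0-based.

(s=0,f=0) a[fast]=4≠0 swap→a[0]=4 → slow++,fast++
(s=1,f=1) a[fast]=9≠0 swap→a[1]=9 → slow++,fast++
(s=2,f=2) a[fast]=0 → fast++
(s=2,f=3) a[fast]=2≠0 swap→a[2]=2 → slow++,fast++
(s=3,f=4) a[fast]=0 → fast++
(s=3,f=5) a[fast]=0 → fast++
(s=3,f=6) a[fast]=9≠0 swap→a[3]=9 → slow++,fast++
(s=4,f=7) a[fast]=0 → fast++
(s=4,f=8) a[fast]=0 → fast++
(s=4,f=9) a[fast]=0 → fast++
(s=4,f=10) a[fast]=0 → fast++
(s=4,f=11) a[fast]=2≠0 swap→a[4]=2 → slow++,fast++
(s=5,f=12) a[fast]=0 → fast++
(s=5,f=13) a[fast]=0 → fast++
(s=5,f=14) a[fast]=0 → fast++
(s=5,f=15) a[fast]=0 → fast++
(s=5,f=16) a[fast]=0 → fast++
(s=5,f=17) a[fast]=0 → fast++

[4, 9, 2, 9, 2, 0, 0, 0, 0, 0, 0, 0, 0, 0, 0, 0, 0, 0]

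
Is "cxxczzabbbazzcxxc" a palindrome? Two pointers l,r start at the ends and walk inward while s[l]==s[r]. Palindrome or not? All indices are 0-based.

palindrome

[0,16] 'c'=='c' → l++,r--
[1,15] 'x'=='x' → l++,r--
[2,14] 'x'=='x' → l++,r--
[3,13] 'c'=='c' → l++,r--
[4,12] 'z'=='z' → l++,r--
[5,11] 'z'=='z' → l++,r--
[6,10] 'a'=='a' → l++,r--
[7,9] 'b'=='b' → l++,r--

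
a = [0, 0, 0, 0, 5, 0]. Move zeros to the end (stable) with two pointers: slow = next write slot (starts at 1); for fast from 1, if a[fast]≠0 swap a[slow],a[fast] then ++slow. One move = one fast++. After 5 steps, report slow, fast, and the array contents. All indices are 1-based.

slow=2, fast=6, a=[5, 0, 0, 0, 0, 0]

(s=1,f=1) a[fast]=0 → fast++
(s=1,f=2) a[fast]=0 → fast++
(s=1,f=3) a[fast]=0 → fast++
(s=1,f=4) a[fast]=0 → fast++
(s=1,f=5) a[fast]=5≠0 swap→a[1]=5 → slow++,fast++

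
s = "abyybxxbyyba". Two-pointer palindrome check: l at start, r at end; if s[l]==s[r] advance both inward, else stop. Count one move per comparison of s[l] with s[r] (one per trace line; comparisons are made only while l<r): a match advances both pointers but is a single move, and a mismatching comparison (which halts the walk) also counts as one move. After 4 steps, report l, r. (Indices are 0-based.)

l=4, r=7

[0,11] 'a'=='a' → l++,r--
[1,10] 'b'=='b' → l++,r--
[2,9] 'y'=='y' → l++,r--
[3,8] 'y'=='y' → l++,r--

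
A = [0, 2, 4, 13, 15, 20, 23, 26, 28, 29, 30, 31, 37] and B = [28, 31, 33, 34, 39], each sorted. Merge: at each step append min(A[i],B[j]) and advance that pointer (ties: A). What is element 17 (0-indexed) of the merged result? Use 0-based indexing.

merged[17] = 39

i=0 j=0: A[i]=0<=B[j]=28 take 0, i++
i=1 j=0: A[i]=2<=B[j]=28 take 2, i++
i=2 j=0: A[i]=4<=B[j]=28 take 4, i++
i=3 j=0: A[i]=13<=B[j]=28 take 13, i++
i=4 j=0: A[i]=15<=B[j]=28 take 15, i++
i=5 j=0: A[i]=20<=B[j]=28 take 20, i++
i=6 j=0: A[i]=23<=B[j]=28 take 23, i++
i=7 j=0: A[i]=26<=B[j]=28 take 26, i++
i=8 j=0: A[i]=28<=B[j]=28 take 28, i++
i=9 j=0: A[i]=29>B[j]=28 take 28, j++
i=9 j=1: A[i]=29<=B[j]=31 take 29, i++
i=10 j=1: A[i]=30<=B[j]=31 take 30, i++
i=11 j=1: A[i]=31<=B[j]=31 take 31, i++
i=12 j=1: A[i]=37>B[j]=31 take 31, j++
i=12 j=2: A[i]=37>B[j]=33 take 33, j++
i=12 j=3: A[i]=37>B[j]=34 take 34, j++
i=12 j=4: A[i]=37<=B[j]=39 take 37, i++
i=13 j=4: A done, take B[j]=39, j++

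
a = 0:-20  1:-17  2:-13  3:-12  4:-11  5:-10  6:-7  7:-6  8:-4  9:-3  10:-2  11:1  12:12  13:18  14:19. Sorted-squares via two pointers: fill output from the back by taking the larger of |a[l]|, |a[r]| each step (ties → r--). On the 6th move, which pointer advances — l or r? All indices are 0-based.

[0,14] |-20|>|19| out[14]=400 → l++
[1,14] |-17|<=|19| out[13]=361 → r--
[1,13] |-17|<=|18| out[12]=324 → r--
[1,12] |-17|>|12| out[11]=289 → l++
[2,12] |-13|>|12| out[10]=169 → l++
[3,12] |-12|<=|12| out[9]=144 → r--

r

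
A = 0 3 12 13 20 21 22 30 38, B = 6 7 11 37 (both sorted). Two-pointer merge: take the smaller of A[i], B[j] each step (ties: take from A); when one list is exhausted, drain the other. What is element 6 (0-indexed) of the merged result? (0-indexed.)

merged[6] = 13

[i=0,j=0] A[i]=0<=B[j]=6 take 0 → i++
[i=1,j=0] A[i]=3<=B[j]=6 take 3 → i++
[i=2,j=0] A[i]=12>B[j]=6 take 6 → j++
[i=2,j=1] A[i]=12>B[j]=7 take 7 → j++
[i=2,j=2] A[i]=12>B[j]=11 take 11 → j++
[i=2,j=3] A[i]=12<=B[j]=37 take 12 → i++
[i=3,j=3] A[i]=13<=B[j]=37 take 13 → i++
[i=4,j=3] A[i]=20<=B[j]=37 take 20 → i++
[i=5,j=3] A[i]=21<=B[j]=37 take 21 → i++
[i=6,j=3] A[i]=22<=B[j]=37 take 22 → i++
[i=7,j=3] A[i]=30<=B[j]=37 take 30 → i++
[i=8,j=3] A[i]=38>B[j]=37 take 37 → j++
[i=8,j=4] B done, take A[i]=38 → i++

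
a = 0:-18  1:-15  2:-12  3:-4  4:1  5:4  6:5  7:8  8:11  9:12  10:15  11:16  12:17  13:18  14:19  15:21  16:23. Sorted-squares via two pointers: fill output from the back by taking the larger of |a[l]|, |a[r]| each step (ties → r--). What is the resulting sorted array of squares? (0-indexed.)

[1, 16, 16, 25, 64, 121, 144, 144, 225, 225, 256, 289, 324, 324, 361, 441, 529]

l=0 r=16: |-18|<=|23| out[16]=529, r--
l=0 r=15: |-18|<=|21| out[15]=441, r--
l=0 r=14: |-18|<=|19| out[14]=361, r--
l=0 r=13: |-18|<=|18| out[13]=324, r--
l=0 r=12: |-18|>|17| out[12]=324, l++
l=1 r=12: |-15|<=|17| out[11]=289, r--
l=1 r=11: |-15|<=|16| out[10]=256, r--
l=1 r=10: |-15|<=|15| out[9]=225, r--
l=1 r=9: |-15|>|12| out[8]=225, l++
l=2 r=9: |-12|<=|12| out[7]=144, r--
l=2 r=8: |-12|>|11| out[6]=144, l++
l=3 r=8: |-4|<=|11| out[5]=121, r--
l=3 r=7: |-4|<=|8| out[4]=64, r--
l=3 r=6: |-4|<=|5| out[3]=25, r--
l=3 r=5: |-4|<=|4| out[2]=16, r--
l=3 r=4: |-4|>|1| out[1]=16, l++
l=4 r=4: |1|<=|1| out[0]=1, r--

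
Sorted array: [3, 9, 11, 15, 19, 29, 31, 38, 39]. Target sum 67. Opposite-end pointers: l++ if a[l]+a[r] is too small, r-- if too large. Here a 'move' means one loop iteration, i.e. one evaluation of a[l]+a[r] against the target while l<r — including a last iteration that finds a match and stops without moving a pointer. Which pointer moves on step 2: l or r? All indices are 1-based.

l=1 r=9: 3+39=42 <67, l++
l=2 r=9: 9+39=48 <67, l++

l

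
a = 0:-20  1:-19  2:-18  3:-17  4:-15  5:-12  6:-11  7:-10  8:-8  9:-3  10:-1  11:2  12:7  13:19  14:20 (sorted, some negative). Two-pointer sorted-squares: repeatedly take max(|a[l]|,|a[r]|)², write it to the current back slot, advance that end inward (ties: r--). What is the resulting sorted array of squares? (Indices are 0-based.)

l=0 r=14: |-20|<=|20| out[14]=400, r--
l=0 r=13: |-20|>|19| out[13]=400, l++
l=1 r=13: |-19|<=|19| out[12]=361, r--
l=1 r=12: |-19|>|7| out[11]=361, l++
l=2 r=12: |-18|>|7| out[10]=324, l++
l=3 r=12: |-17|>|7| out[9]=289, l++
l=4 r=12: |-15|>|7| out[8]=225, l++
l=5 r=12: |-12|>|7| out[7]=144, l++
l=6 r=12: |-11|>|7| out[6]=121, l++
l=7 r=12: |-10|>|7| out[5]=100, l++
l=8 r=12: |-8|>|7| out[4]=64, l++
l=9 r=12: |-3|<=|7| out[3]=49, r--
l=9 r=11: |-3|>|2| out[2]=9, l++
l=10 r=11: |-1|<=|2| out[1]=4, r--
l=10 r=10: |-1|<=|-1| out[0]=1, r--

[1, 4, 9, 49, 64, 100, 121, 144, 225, 289, 324, 361, 361, 400, 400]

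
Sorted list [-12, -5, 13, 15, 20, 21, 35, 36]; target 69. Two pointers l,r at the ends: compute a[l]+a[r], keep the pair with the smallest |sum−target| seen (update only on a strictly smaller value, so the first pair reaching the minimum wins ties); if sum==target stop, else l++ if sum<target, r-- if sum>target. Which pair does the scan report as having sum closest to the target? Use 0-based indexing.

pair (35, 36) with sum 71 (|Δ|=2)

l=0 r=7: -12+36=24 d=45 *, l++
l=1 r=7: -5+36=31 d=38 *, l++
l=2 r=7: 13+36=49 d=20 *, l++
l=3 r=7: 15+36=51 d=18 *, l++
l=4 r=7: 20+36=56 d=13 *, l++
l=5 r=7: 21+36=57 d=12 *, l++
l=6 r=7: 35+36=71 d=2 *, r--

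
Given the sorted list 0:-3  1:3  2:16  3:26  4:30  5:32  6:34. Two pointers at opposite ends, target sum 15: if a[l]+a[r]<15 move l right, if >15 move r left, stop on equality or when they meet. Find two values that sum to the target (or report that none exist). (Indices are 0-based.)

[0,6] -3+34=31 >15 → r--
[0,5] -3+32=29 >15 → r--
[0,4] -3+30=27 >15 → r--
[0,3] -3+26=23 >15 → r--
[0,2] -3+16=13 <15 → l++
[1,2] 3+16=19 >15 → r--

no pair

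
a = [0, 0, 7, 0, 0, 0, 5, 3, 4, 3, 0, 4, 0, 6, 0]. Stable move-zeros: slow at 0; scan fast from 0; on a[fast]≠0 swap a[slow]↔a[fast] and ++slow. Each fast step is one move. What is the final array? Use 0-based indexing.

(s=0,f=0) a[fast]=0 → fast++
(s=0,f=1) a[fast]=0 → fast++
(s=0,f=2) a[fast]=7≠0 swap→a[0]=7 → slow++,fast++
(s=1,f=3) a[fast]=0 → fast++
(s=1,f=4) a[fast]=0 → fast++
(s=1,f=5) a[fast]=0 → fast++
(s=1,f=6) a[fast]=5≠0 swap→a[1]=5 → slow++,fast++
(s=2,f=7) a[fast]=3≠0 swap→a[2]=3 → slow++,fast++
(s=3,f=8) a[fast]=4≠0 swap→a[3]=4 → slow++,fast++
(s=4,f=9) a[fast]=3≠0 swap→a[4]=3 → slow++,fast++
(s=5,f=10) a[fast]=0 → fast++
(s=5,f=11) a[fast]=4≠0 swap→a[5]=4 → slow++,fast++
(s=6,f=12) a[fast]=0 → fast++
(s=6,f=13) a[fast]=6≠0 swap→a[6]=6 → slow++,fast++
(s=7,f=14) a[fast]=0 → fast++

[7, 5, 3, 4, 3, 4, 6, 0, 0, 0, 0, 0, 0, 0, 0]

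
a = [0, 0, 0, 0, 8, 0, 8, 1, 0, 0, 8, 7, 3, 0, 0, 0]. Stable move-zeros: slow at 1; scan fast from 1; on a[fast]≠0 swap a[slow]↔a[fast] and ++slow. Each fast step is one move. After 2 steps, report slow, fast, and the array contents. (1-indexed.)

slow=1, fast=3, a=[0, 0, 0, 0, 8, 0, 8, 1, 0, 0, 8, 7, 3, 0, 0, 0]

slow=1 fast=1: a[fast]=0, fast++
slow=1 fast=2: a[fast]=0, fast++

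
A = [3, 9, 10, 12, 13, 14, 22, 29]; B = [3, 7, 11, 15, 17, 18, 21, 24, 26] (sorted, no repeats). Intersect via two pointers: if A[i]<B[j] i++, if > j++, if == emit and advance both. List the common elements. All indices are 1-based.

intersection = [3]

[i=1,j=1] 3==3 emit → i++,j++
[i=2,j=2] 9>7 → j++
[i=2,j=3] 9<11 → i++
[i=3,j=3] 10<11 → i++
[i=4,j=3] 12>11 → j++
[i=4,j=4] 12<15 → i++
[i=5,j=4] 13<15 → i++
[i=6,j=4] 14<15 → i++
[i=7,j=4] 22>15 → j++
[i=7,j=5] 22>17 → j++
[i=7,j=6] 22>18 → j++
[i=7,j=7] 22>21 → j++
[i=7,j=8] 22<24 → i++
[i=8,j=8] 29>24 → j++
[i=8,j=9] 29>26 → j++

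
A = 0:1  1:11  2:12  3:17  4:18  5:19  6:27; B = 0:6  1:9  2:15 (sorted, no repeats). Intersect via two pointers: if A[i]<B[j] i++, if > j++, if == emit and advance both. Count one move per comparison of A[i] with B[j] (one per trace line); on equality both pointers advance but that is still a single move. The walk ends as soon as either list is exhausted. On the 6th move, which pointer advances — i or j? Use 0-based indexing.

i=0 j=0: 1<6, i++
i=1 j=0: 11>6, j++
i=1 j=1: 11>9, j++
i=1 j=2: 11<15, i++
i=2 j=2: 12<15, i++
i=3 j=2: 17>15, j++

j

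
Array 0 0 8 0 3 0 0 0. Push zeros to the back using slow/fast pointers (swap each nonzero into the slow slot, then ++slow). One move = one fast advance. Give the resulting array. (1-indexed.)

slow=1 fast=1: a[fast]=0, fast++
slow=1 fast=2: a[fast]=0, fast++
slow=1 fast=3: a[fast]=8≠0 swap→a[1]=8, slow++,fast++
slow=2 fast=4: a[fast]=0, fast++
slow=2 fast=5: a[fast]=3≠0 swap→a[2]=3, slow++,fast++
slow=3 fast=6: a[fast]=0, fast++
slow=3 fast=7: a[fast]=0, fast++
slow=3 fast=8: a[fast]=0, fast++

[8, 3, 0, 0, 0, 0, 0, 0]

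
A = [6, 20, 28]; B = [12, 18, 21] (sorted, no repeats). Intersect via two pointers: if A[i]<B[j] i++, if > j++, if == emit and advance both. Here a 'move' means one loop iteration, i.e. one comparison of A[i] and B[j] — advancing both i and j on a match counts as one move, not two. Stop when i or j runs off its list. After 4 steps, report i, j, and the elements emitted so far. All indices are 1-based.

i=3, j=3, emitted=[]

i=1 j=1: 6<12, i++
i=2 j=1: 20>12, j++
i=2 j=2: 20>18, j++
i=2 j=3: 20<21, i++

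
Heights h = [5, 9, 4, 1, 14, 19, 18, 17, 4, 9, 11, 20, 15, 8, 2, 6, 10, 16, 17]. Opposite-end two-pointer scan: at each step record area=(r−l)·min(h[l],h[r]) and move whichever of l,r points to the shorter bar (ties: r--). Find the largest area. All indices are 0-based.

max area = 221

l=0 r=18: min(5,17)*18=90 best=90 *, l++
l=1 r=18: min(9,17)*17=153 best=153 *, l++
l=2 r=18: min(4,17)*16=64 best=153, l++
l=3 r=18: min(1,17)*15=15 best=153, l++
l=4 r=18: min(14,17)*14=196 best=196 *, l++
l=5 r=18: min(19,17)*13=221 best=221 *, r--
l=5 r=17: min(19,16)*12=192 best=221, r--
l=5 r=16: min(19,10)*11=110 best=221, r--
l=5 r=15: min(19,6)*10=60 best=221, r--
l=5 r=14: min(19,2)*9=18 best=221, r--
l=5 r=13: min(19,8)*8=64 best=221, r--
l=5 r=12: min(19,15)*7=105 best=221, r--
l=5 r=11: min(19,20)*6=114 best=221, l++
l=6 r=11: min(18,20)*5=90 best=221, l++
l=7 r=11: min(17,20)*4=68 best=221, l++
l=8 r=11: min(4,20)*3=12 best=221, l++
l=9 r=11: min(9,20)*2=18 best=221, l++
l=10 r=11: min(11,20)*1=11 best=221, l++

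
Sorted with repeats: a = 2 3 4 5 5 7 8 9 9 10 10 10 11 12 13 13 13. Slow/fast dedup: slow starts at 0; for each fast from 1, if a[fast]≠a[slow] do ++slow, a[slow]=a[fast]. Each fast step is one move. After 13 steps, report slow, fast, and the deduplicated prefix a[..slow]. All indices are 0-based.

(s=0,f=1) a[fast]=3≠a[slow]=2 write a[1]=3 → slow++,fast++
(s=1,f=2) a[fast]=4≠a[slow]=3 write a[2]=4 → slow++,fast++
(s=2,f=3) a[fast]=5≠a[slow]=4 write a[3]=5 → slow++,fast++
(s=3,f=4) a[fast]=5=a[slow] dup → fast++
(s=3,f=5) a[fast]=7≠a[slow]=5 write a[4]=7 → slow++,fast++
(s=4,f=6) a[fast]=8≠a[slow]=7 write a[5]=8 → slow++,fast++
(s=5,f=7) a[fast]=9≠a[slow]=8 write a[6]=9 → slow++,fast++
(s=6,f=8) a[fast]=9=a[slow] dup → fast++
(s=6,f=9) a[fast]=10≠a[slow]=9 write a[7]=10 → slow++,fast++
(s=7,f=10) a[fast]=10=a[slow] dup → fast++
(s=7,f=11) a[fast]=10=a[slow] dup → fast++
(s=7,f=12) a[fast]=11≠a[slow]=10 write a[8]=11 → slow++,fast++
(s=8,f=13) a[fast]=12≠a[slow]=11 write a[9]=12 → slow++,fast++

slow=9, fast=14, prefix=[2, 3, 4, 5, 7, 8, 9, 10, 11, 12]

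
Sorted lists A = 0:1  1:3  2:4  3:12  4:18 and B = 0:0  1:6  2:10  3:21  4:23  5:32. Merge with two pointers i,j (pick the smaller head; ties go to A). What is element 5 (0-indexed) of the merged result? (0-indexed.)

merged[5] = 10

i=0 j=0: A[i]=1>B[j]=0 take 0, j++
i=0 j=1: A[i]=1<=B[j]=6 take 1, i++
i=1 j=1: A[i]=3<=B[j]=6 take 3, i++
i=2 j=1: A[i]=4<=B[j]=6 take 4, i++
i=3 j=1: A[i]=12>B[j]=6 take 6, j++
i=3 j=2: A[i]=12>B[j]=10 take 10, j++
i=3 j=3: A[i]=12<=B[j]=21 take 12, i++
i=4 j=3: A[i]=18<=B[j]=21 take 18, i++
i=5 j=3: A done, take B[j]=21, j++
i=5 j=4: A done, take B[j]=23, j++
i=5 j=5: A done, take B[j]=32, j++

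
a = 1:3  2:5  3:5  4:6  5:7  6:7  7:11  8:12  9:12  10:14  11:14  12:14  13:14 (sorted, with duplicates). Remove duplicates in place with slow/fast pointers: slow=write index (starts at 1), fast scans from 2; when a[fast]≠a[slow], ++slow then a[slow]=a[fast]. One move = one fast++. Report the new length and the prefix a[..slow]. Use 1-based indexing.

(s=1,f=2) a[fast]=5≠a[slow]=3 write a[2]=5 → slow++,fast++
(s=2,f=3) a[fast]=5=a[slow] dup → fast++
(s=2,f=4) a[fast]=6≠a[slow]=5 write a[3]=6 → slow++,fast++
(s=3,f=5) a[fast]=7≠a[slow]=6 write a[4]=7 → slow++,fast++
(s=4,f=6) a[fast]=7=a[slow] dup → fast++
(s=4,f=7) a[fast]=11≠a[slow]=7 write a[5]=11 → slow++,fast++
(s=5,f=8) a[fast]=12≠a[slow]=11 write a[6]=12 → slow++,fast++
(s=6,f=9) a[fast]=12=a[slow] dup → fast++
(s=6,f=10) a[fast]=14≠a[slow]=12 write a[7]=14 → slow++,fast++
(s=7,f=11) a[fast]=14=a[slow] dup → fast++
(s=7,f=12) a[fast]=14=a[slow] dup → fast++
(s=7,f=13) a[fast]=14=a[slow] dup → fast++

length 7; prefix = [3, 5, 6, 7, 11, 12, 14]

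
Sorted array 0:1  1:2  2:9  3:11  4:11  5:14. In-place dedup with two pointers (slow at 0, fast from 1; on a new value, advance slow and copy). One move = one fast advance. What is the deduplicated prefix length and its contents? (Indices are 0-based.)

length 5; prefix = [1, 2, 9, 11, 14]

(s=0,f=1) a[fast]=2≠a[slow]=1 write a[1]=2 → slow++,fast++
(s=1,f=2) a[fast]=9≠a[slow]=2 write a[2]=9 → slow++,fast++
(s=2,f=3) a[fast]=11≠a[slow]=9 write a[3]=11 → slow++,fast++
(s=3,f=4) a[fast]=11=a[slow] dup → fast++
(s=3,f=5) a[fast]=14≠a[slow]=11 write a[4]=14 → slow++,fast++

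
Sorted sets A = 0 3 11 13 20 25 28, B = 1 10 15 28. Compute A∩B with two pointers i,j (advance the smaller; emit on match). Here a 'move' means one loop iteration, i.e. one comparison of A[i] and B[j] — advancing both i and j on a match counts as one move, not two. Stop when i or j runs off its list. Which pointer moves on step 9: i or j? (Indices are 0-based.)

i

[i=0,j=0] 0<1 → i++
[i=1,j=0] 3>1 → j++
[i=1,j=1] 3<10 → i++
[i=2,j=1] 11>10 → j++
[i=2,j=2] 11<15 → i++
[i=3,j=2] 13<15 → i++
[i=4,j=2] 20>15 → j++
[i=4,j=3] 20<28 → i++
[i=5,j=3] 25<28 → i++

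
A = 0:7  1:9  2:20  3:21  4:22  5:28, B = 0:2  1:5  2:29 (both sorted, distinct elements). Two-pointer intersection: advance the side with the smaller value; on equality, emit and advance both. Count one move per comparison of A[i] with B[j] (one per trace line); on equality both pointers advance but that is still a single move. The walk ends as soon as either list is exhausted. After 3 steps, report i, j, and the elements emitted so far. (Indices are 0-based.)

[i=0,j=0] 7>2 → j++
[i=0,j=1] 7>5 → j++
[i=0,j=2] 7<29 → i++

i=1, j=2, emitted=[]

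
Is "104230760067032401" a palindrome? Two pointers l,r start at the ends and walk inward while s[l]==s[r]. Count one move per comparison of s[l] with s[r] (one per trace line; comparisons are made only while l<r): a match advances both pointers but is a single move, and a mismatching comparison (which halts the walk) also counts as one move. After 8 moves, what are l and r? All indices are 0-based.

l=8, r=9

l=0 r=17: '1'=='1', l++,r--
l=1 r=16: '0'=='0', l++,r--
l=2 r=15: '4'=='4', l++,r--
l=3 r=14: '2'=='2', l++,r--
l=4 r=13: '3'=='3', l++,r--
l=5 r=12: '0'=='0', l++,r--
l=6 r=11: '7'=='7', l++,r--
l=7 r=10: '6'=='6', l++,r--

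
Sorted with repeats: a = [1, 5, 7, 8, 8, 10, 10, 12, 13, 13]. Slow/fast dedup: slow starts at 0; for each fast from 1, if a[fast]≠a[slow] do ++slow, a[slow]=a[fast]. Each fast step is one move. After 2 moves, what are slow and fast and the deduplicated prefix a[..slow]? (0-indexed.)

slow=0 fast=1: a[fast]=5≠a[slow]=1 write a[1]=5, slow++,fast++
slow=1 fast=2: a[fast]=7≠a[slow]=5 write a[2]=7, slow++,fast++

slow=2, fast=3, prefix=[1, 5, 7]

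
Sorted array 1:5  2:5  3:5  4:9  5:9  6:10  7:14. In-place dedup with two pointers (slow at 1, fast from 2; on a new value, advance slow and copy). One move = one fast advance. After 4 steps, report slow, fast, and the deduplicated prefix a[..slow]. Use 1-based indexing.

slow=2, fast=6, prefix=[5, 9]

(s=1,f=2) a[fast]=5=a[slow] dup → fast++
(s=1,f=3) a[fast]=5=a[slow] dup → fast++
(s=1,f=4) a[fast]=9≠a[slow]=5 write a[2]=9 → slow++,fast++
(s=2,f=5) a[fast]=9=a[slow] dup → fast++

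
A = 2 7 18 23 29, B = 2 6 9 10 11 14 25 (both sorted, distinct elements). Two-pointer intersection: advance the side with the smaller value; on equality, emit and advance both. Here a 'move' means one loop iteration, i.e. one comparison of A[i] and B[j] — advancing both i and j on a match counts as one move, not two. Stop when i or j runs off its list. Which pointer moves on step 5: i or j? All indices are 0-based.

j

i=0 j=0: 2==2 emit, i++,j++
i=1 j=1: 7>6, j++
i=1 j=2: 7<9, i++
i=2 j=2: 18>9, j++
i=2 j=3: 18>10, j++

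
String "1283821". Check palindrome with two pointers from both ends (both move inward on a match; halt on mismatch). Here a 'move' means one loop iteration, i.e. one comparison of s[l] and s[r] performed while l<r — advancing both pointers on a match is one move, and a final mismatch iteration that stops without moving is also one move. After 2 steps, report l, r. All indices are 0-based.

l=0 r=6: '1'=='1', l++,r--
l=1 r=5: '2'=='2', l++,r--

l=2, r=4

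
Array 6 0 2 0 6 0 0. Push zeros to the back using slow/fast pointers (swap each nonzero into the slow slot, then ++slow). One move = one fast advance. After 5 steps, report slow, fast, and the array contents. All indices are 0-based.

slow=0 fast=0: a[fast]=6≠0 swap→a[0]=6, slow++,fast++
slow=1 fast=1: a[fast]=0, fast++
slow=1 fast=2: a[fast]=2≠0 swap→a[1]=2, slow++,fast++
slow=2 fast=3: a[fast]=0, fast++
slow=2 fast=4: a[fast]=6≠0 swap→a[2]=6, slow++,fast++

slow=3, fast=5, a=[6, 2, 6, 0, 0, 0, 0]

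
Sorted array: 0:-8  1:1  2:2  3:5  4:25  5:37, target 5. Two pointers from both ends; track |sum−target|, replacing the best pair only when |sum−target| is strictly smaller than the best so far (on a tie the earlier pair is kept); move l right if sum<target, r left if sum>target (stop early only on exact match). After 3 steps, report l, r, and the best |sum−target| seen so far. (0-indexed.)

[0,5] -8+37=29 d=24 * → r--
[0,4] -8+25=17 d=12 * → r--
[0,3] -8+5=-3 d=8 * → l++

l=1, r=3, best |Δ|=8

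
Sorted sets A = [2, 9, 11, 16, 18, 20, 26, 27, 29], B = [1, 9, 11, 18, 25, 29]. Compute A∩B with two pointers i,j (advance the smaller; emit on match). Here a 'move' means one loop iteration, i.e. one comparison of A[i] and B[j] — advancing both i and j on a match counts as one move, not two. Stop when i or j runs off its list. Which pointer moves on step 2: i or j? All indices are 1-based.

i=1 j=1: 2>1, j++
i=1 j=2: 2<9, i++

i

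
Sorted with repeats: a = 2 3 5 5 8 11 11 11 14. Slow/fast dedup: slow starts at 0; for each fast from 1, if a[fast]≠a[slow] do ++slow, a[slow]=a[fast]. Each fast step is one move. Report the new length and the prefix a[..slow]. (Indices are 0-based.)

length 6; prefix = [2, 3, 5, 8, 11, 14]

(s=0,f=1) a[fast]=3≠a[slow]=2 write a[1]=3 → slow++,fast++
(s=1,f=2) a[fast]=5≠a[slow]=3 write a[2]=5 → slow++,fast++
(s=2,f=3) a[fast]=5=a[slow] dup → fast++
(s=2,f=4) a[fast]=8≠a[slow]=5 write a[3]=8 → slow++,fast++
(s=3,f=5) a[fast]=11≠a[slow]=8 write a[4]=11 → slow++,fast++
(s=4,f=6) a[fast]=11=a[slow] dup → fast++
(s=4,f=7) a[fast]=11=a[slow] dup → fast++
(s=4,f=8) a[fast]=14≠a[slow]=11 write a[5]=14 → slow++,fast++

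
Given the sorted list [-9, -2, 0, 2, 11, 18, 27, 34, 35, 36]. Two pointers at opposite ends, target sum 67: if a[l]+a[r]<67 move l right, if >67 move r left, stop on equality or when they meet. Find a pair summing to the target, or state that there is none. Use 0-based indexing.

[0,9] -9+36=27 <67 → l++
[1,9] -2+36=34 <67 → l++
[2,9] 0+36=36 <67 → l++
[3,9] 2+36=38 <67 → l++
[4,9] 11+36=47 <67 → l++
[5,9] 18+36=54 <67 → l++
[6,9] 27+36=63 <67 → l++
[7,9] 34+36=70 >67 → r--
[7,8] 34+35=69 >67 → r--

no pair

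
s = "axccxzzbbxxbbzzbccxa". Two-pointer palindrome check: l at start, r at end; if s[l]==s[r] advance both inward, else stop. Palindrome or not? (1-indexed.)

l=1 r=20: 'a'=='a', l++,r--
l=2 r=19: 'x'=='x', l++,r--
l=3 r=18: 'c'=='c', l++,r--
l=4 r=17: 'c'=='c', l++,r--
l=5 r=16: 'x'!='b', stop

not a palindrome (mismatch at 5,16)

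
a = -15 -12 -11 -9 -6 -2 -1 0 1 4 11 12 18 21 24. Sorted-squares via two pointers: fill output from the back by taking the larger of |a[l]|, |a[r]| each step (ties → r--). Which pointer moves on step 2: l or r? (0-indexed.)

[0,14] |-15|<=|24| out[14]=576 → r--
[0,13] |-15|<=|21| out[13]=441 → r--

r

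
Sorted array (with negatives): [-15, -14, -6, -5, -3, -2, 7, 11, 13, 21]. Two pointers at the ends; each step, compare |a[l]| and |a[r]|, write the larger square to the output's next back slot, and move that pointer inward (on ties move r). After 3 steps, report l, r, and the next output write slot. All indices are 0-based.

l=2, r=8, next write slot=6

l=0 r=9: |-15|<=|21| out[9]=441, r--
l=0 r=8: |-15|>|13| out[8]=225, l++
l=1 r=8: |-14|>|13| out[7]=196, l++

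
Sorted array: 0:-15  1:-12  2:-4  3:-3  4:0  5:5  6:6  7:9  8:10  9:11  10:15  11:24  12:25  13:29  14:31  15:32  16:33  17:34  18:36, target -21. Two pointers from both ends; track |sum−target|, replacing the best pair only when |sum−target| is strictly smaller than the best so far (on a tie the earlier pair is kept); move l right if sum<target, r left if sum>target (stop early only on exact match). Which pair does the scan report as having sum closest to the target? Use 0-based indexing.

pair (-15, -4) with sum -19 (|Δ|=2)

[0,18] -15+36=21 d=42 * → r--
[0,17] -15+34=19 d=40 * → r--
[0,16] -15+33=18 d=39 * → r--
[0,15] -15+32=17 d=38 * → r--
[0,14] -15+31=16 d=37 * → r--
[0,13] -15+29=14 d=35 * → r--
[0,12] -15+25=10 d=31 * → r--
[0,11] -15+24=9 d=30 * → r--
[0,10] -15+15=0 d=21 * → r--
[0,9] -15+11=-4 d=17 * → r--
[0,8] -15+10=-5 d=16 * → r--
[0,7] -15+9=-6 d=15 * → r--
[0,6] -15+6=-9 d=12 * → r--
[0,5] -15+5=-10 d=11 * → r--
[0,4] -15+0=-15 d=6 * → r--
[0,3] -15+-3=-18 d=3 * → r--
[0,2] -15+-4=-19 d=2 * → r--
[0,1] -15+-12=-27 d=6 → l++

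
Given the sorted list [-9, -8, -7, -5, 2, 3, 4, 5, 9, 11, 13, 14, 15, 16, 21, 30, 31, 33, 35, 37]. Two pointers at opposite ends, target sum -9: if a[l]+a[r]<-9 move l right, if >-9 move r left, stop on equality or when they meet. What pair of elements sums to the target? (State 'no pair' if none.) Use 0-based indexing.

no pair

l=0 r=19: -9+37=28 >-9, r--
l=0 r=18: -9+35=26 >-9, r--
l=0 r=17: -9+33=24 >-9, r--
l=0 r=16: -9+31=22 >-9, r--
l=0 r=15: -9+30=21 >-9, r--
l=0 r=14: -9+21=12 >-9, r--
l=0 r=13: -9+16=7 >-9, r--
l=0 r=12: -9+15=6 >-9, r--
l=0 r=11: -9+14=5 >-9, r--
l=0 r=10: -9+13=4 >-9, r--
l=0 r=9: -9+11=2 >-9, r--
l=0 r=8: -9+9=0 >-9, r--
l=0 r=7: -9+5=-4 >-9, r--
l=0 r=6: -9+4=-5 >-9, r--
l=0 r=5: -9+3=-6 >-9, r--
l=0 r=4: -9+2=-7 >-9, r--
l=0 r=3: -9+-5=-14 <-9, l++
l=1 r=3: -8+-5=-13 <-9, l++
l=2 r=3: -7+-5=-12 <-9, l++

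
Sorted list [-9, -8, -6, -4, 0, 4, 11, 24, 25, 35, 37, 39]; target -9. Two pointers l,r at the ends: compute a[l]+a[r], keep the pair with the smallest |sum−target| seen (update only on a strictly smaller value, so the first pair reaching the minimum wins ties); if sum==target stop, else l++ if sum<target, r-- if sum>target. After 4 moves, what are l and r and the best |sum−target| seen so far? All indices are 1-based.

[1,12] -9+39=30 d=39 * → r--
[1,11] -9+37=28 d=37 * → r--
[1,10] -9+35=26 d=35 * → r--
[1,9] -9+25=16 d=25 * → r--

l=1, r=8, best |Δ|=25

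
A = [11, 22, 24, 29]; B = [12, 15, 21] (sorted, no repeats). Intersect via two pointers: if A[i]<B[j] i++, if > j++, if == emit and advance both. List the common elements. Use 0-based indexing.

[i=0,j=0] 11<12 → i++
[i=1,j=0] 22>12 → j++
[i=1,j=1] 22>15 → j++
[i=1,j=2] 22>21 → j++

intersection = []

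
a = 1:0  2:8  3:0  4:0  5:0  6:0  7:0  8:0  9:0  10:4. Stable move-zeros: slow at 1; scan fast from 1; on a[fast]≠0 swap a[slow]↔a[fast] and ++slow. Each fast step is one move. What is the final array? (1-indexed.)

slow=1 fast=1: a[fast]=0, fast++
slow=1 fast=2: a[fast]=8≠0 swap→a[1]=8, slow++,fast++
slow=2 fast=3: a[fast]=0, fast++
slow=2 fast=4: a[fast]=0, fast++
slow=2 fast=5: a[fast]=0, fast++
slow=2 fast=6: a[fast]=0, fast++
slow=2 fast=7: a[fast]=0, fast++
slow=2 fast=8: a[fast]=0, fast++
slow=2 fast=9: a[fast]=0, fast++
slow=2 fast=10: a[fast]=4≠0 swap→a[2]=4, slow++,fast++

[8, 4, 0, 0, 0, 0, 0, 0, 0, 0]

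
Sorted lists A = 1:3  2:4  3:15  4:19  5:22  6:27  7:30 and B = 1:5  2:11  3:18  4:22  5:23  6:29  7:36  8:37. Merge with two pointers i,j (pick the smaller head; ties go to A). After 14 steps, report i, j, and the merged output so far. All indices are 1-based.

i=8, j=8, merged so far=[3, 4, 5, 11, 15, 18, 19, 22, 22, 23, 27, 29, 30, 36]

[i=1,j=1] A[i]=3<=B[j]=5 take 3 → i++
[i=2,j=1] A[i]=4<=B[j]=5 take 4 → i++
[i=3,j=1] A[i]=15>B[j]=5 take 5 → j++
[i=3,j=2] A[i]=15>B[j]=11 take 11 → j++
[i=3,j=3] A[i]=15<=B[j]=18 take 15 → i++
[i=4,j=3] A[i]=19>B[j]=18 take 18 → j++
[i=4,j=4] A[i]=19<=B[j]=22 take 19 → i++
[i=5,j=4] A[i]=22<=B[j]=22 take 22 → i++
[i=6,j=4] A[i]=27>B[j]=22 take 22 → j++
[i=6,j=5] A[i]=27>B[j]=23 take 23 → j++
[i=6,j=6] A[i]=27<=B[j]=29 take 27 → i++
[i=7,j=6] A[i]=30>B[j]=29 take 29 → j++
[i=7,j=7] A[i]=30<=B[j]=36 take 30 → i++
[i=8,j=7] A done, take B[j]=36 → j++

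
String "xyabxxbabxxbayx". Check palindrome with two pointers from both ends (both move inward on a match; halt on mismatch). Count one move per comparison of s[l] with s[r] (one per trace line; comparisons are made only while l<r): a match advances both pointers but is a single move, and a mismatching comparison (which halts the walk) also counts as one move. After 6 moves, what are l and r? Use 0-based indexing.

l=0 r=14: 'x'=='x', l++,r--
l=1 r=13: 'y'=='y', l++,r--
l=2 r=12: 'a'=='a', l++,r--
l=3 r=11: 'b'=='b', l++,r--
l=4 r=10: 'x'=='x', l++,r--
l=5 r=9: 'x'=='x', l++,r--

l=6, r=8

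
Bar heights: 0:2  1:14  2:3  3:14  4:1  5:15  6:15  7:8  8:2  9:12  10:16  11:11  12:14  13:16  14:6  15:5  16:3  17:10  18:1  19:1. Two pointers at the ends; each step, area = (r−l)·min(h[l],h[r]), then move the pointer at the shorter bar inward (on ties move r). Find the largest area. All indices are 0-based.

[0,19] min(2,1)*19=19 best=19 * → r--
[0,18] min(2,1)*18=18 best=19 → r--
[0,17] min(2,10)*17=34 best=34 * → l++
[1,17] min(14,10)*16=160 best=160 * → r--
[1,16] min(14,3)*15=45 best=160 → r--
[1,15] min(14,5)*14=70 best=160 → r--
[1,14] min(14,6)*13=78 best=160 → r--
[1,13] min(14,16)*12=168 best=168 * → l++
[2,13] min(3,16)*11=33 best=168 → l++
[3,13] min(14,16)*10=140 best=168 → l++
[4,13] min(1,16)*9=9 best=168 → l++
[5,13] min(15,16)*8=120 best=168 → l++
[6,13] min(15,16)*7=105 best=168 → l++
[7,13] min(8,16)*6=48 best=168 → l++
[8,13] min(2,16)*5=10 best=168 → l++
[9,13] min(12,16)*4=48 best=168 → l++
[10,13] min(16,16)*3=48 best=168 → r--
[10,12] min(16,14)*2=28 best=168 → r--
[10,11] min(16,11)*1=11 best=168 → r--

max area = 168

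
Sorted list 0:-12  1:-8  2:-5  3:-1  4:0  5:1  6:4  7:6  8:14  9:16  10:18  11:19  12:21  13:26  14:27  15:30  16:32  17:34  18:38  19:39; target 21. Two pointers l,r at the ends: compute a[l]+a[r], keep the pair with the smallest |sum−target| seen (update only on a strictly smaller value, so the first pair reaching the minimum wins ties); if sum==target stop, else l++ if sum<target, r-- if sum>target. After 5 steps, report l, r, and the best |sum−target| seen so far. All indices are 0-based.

l=1, r=15, best |Δ|=1

[0,19] -12+39=27 d=6 * → r--
[0,18] -12+38=26 d=5 * → r--
[0,17] -12+34=22 d=1 * → r--
[0,16] -12+32=20 d=1 → l++
[1,16] -8+32=24 d=3 → r--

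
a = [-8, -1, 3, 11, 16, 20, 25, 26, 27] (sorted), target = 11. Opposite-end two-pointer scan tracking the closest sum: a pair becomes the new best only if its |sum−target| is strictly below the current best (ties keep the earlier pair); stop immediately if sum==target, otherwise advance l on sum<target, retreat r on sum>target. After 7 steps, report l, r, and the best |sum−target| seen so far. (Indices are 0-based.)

l=2, r=3, best |Δ|=1

[0,8] -8+27=19 d=8 * → r--
[0,7] -8+26=18 d=7 * → r--
[0,6] -8+25=17 d=6 * → r--
[0,5] -8+20=12 d=1 * → r--
[0,4] -8+16=8 d=3 → l++
[1,4] -1+16=15 d=4 → r--
[1,3] -1+11=10 d=1 → l++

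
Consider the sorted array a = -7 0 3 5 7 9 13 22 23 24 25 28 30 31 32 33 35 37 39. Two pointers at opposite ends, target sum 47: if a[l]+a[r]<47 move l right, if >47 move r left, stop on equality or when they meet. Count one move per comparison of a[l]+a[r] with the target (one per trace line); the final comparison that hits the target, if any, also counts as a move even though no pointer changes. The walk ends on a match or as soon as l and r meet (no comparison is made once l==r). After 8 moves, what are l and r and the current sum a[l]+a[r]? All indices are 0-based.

l=6, r=16, sum=48

[0,18] -7+39=32 <47 → l++
[1,18] 0+39=39 <47 → l++
[2,18] 3+39=42 <47 → l++
[3,18] 5+39=44 <47 → l++
[4,18] 7+39=46 <47 → l++
[5,18] 9+39=48 >47 → r--
[5,17] 9+37=46 <47 → l++
[6,17] 13+37=50 >47 → r--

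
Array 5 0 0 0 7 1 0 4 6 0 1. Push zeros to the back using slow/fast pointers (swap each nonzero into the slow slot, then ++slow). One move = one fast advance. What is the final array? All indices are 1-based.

[5, 7, 1, 4, 6, 1, 0, 0, 0, 0, 0]

(s=1,f=1) a[fast]=5≠0 swap→a[1]=5 → slow++,fast++
(s=2,f=2) a[fast]=0 → fast++
(s=2,f=3) a[fast]=0 → fast++
(s=2,f=4) a[fast]=0 → fast++
(s=2,f=5) a[fast]=7≠0 swap→a[2]=7 → slow++,fast++
(s=3,f=6) a[fast]=1≠0 swap→a[3]=1 → slow++,fast++
(s=4,f=7) a[fast]=0 → fast++
(s=4,f=8) a[fast]=4≠0 swap→a[4]=4 → slow++,fast++
(s=5,f=9) a[fast]=6≠0 swap→a[5]=6 → slow++,fast++
(s=6,f=10) a[fast]=0 → fast++
(s=6,f=11) a[fast]=1≠0 swap→a[6]=1 → slow++,fast++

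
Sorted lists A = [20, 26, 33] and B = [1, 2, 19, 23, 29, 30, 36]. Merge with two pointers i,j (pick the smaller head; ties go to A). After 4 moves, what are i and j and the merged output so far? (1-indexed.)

i=1 j=1: A[i]=20>B[j]=1 take 1, j++
i=1 j=2: A[i]=20>B[j]=2 take 2, j++
i=1 j=3: A[i]=20>B[j]=19 take 19, j++
i=1 j=4: A[i]=20<=B[j]=23 take 20, i++

i=2, j=4, merged so far=[1, 2, 19, 20]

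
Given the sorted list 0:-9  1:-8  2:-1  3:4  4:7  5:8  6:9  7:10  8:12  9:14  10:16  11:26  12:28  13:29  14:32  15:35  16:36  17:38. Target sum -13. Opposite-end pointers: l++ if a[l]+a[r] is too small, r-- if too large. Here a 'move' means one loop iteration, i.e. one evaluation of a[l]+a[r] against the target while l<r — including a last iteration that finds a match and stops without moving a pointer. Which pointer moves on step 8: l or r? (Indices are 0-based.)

l=0 r=17: -9+38=29 >-13, r--
l=0 r=16: -9+36=27 >-13, r--
l=0 r=15: -9+35=26 >-13, r--
l=0 r=14: -9+32=23 >-13, r--
l=0 r=13: -9+29=20 >-13, r--
l=0 r=12: -9+28=19 >-13, r--
l=0 r=11: -9+26=17 >-13, r--
l=0 r=10: -9+16=7 >-13, r--

r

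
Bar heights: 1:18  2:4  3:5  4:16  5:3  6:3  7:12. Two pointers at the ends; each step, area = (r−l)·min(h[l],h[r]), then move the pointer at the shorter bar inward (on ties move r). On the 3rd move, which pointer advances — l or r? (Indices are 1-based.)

r

[1,7] min(18,12)*6=72 best=72 * → r--
[1,6] min(18,3)*5=15 best=72 → r--
[1,5] min(18,3)*4=12 best=72 → r--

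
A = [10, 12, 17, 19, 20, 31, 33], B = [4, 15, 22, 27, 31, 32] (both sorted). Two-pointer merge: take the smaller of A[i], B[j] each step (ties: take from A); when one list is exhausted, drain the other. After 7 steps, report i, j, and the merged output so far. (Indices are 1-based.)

i=6, j=3, merged so far=[4, 10, 12, 15, 17, 19, 20]

i=1 j=1: A[i]=10>B[j]=4 take 4, j++
i=1 j=2: A[i]=10<=B[j]=15 take 10, i++
i=2 j=2: A[i]=12<=B[j]=15 take 12, i++
i=3 j=2: A[i]=17>B[j]=15 take 15, j++
i=3 j=3: A[i]=17<=B[j]=22 take 17, i++
i=4 j=3: A[i]=19<=B[j]=22 take 19, i++
i=5 j=3: A[i]=20<=B[j]=22 take 20, i++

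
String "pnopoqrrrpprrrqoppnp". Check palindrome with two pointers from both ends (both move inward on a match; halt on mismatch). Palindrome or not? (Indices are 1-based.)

l=1 r=20: 'p'=='p', l++,r--
l=2 r=19: 'n'=='n', l++,r--
l=3 r=18: 'o'!='p', stop

not a palindrome (mismatch at 3,18)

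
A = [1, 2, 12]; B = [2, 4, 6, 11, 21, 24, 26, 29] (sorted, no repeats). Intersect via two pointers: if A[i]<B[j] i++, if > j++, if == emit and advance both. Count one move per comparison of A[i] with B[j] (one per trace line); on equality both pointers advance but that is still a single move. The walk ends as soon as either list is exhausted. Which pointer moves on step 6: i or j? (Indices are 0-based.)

i

[i=0,j=0] 1<2 → i++
[i=1,j=0] 2==2 emit → i++,j++
[i=2,j=1] 12>4 → j++
[i=2,j=2] 12>6 → j++
[i=2,j=3] 12>11 → j++
[i=2,j=4] 12<21 → i++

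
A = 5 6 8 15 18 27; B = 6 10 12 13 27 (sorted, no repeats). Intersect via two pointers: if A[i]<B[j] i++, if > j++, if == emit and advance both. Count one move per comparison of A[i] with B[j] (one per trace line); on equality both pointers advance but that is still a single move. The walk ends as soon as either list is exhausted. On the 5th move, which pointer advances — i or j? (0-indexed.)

[i=0,j=0] 5<6 → i++
[i=1,j=0] 6==6 emit → i++,j++
[i=2,j=1] 8<10 → i++
[i=3,j=1] 15>10 → j++
[i=3,j=2] 15>12 → j++

j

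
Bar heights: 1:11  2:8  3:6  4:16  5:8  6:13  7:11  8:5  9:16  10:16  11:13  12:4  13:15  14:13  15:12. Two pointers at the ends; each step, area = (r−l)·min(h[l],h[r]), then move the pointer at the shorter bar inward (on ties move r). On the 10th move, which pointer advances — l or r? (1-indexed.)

r

l=1 r=15: min(11,12)*14=154 best=154 *, l++
l=2 r=15: min(8,12)*13=104 best=154, l++
l=3 r=15: min(6,12)*12=72 best=154, l++
l=4 r=15: min(16,12)*11=132 best=154, r--
l=4 r=14: min(16,13)*10=130 best=154, r--
l=4 r=13: min(16,15)*9=135 best=154, r--
l=4 r=12: min(16,4)*8=32 best=154, r--
l=4 r=11: min(16,13)*7=91 best=154, r--
l=4 r=10: min(16,16)*6=96 best=154, r--
l=4 r=9: min(16,16)*5=80 best=154, r--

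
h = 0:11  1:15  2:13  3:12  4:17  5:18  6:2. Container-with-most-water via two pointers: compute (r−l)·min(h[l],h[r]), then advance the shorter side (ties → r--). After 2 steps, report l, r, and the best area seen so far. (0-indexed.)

[0,6] min(11,2)*6=12 best=12 * → r--
[0,5] min(11,18)*5=55 best=55 * → l++

l=1, r=5, best area=55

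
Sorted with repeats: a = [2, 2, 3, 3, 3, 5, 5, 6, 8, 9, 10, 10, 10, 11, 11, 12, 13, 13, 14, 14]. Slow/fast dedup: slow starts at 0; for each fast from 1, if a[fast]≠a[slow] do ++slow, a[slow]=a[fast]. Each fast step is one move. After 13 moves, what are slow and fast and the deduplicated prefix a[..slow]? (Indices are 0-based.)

slow=0 fast=1: a[fast]=2=a[slow] dup, fast++
slow=0 fast=2: a[fast]=3≠a[slow]=2 write a[1]=3, slow++,fast++
slow=1 fast=3: a[fast]=3=a[slow] dup, fast++
slow=1 fast=4: a[fast]=3=a[slow] dup, fast++
slow=1 fast=5: a[fast]=5≠a[slow]=3 write a[2]=5, slow++,fast++
slow=2 fast=6: a[fast]=5=a[slow] dup, fast++
slow=2 fast=7: a[fast]=6≠a[slow]=5 write a[3]=6, slow++,fast++
slow=3 fast=8: a[fast]=8≠a[slow]=6 write a[4]=8, slow++,fast++
slow=4 fast=9: a[fast]=9≠a[slow]=8 write a[5]=9, slow++,fast++
slow=5 fast=10: a[fast]=10≠a[slow]=9 write a[6]=10, slow++,fast++
slow=6 fast=11: a[fast]=10=a[slow] dup, fast++
slow=6 fast=12: a[fast]=10=a[slow] dup, fast++
slow=6 fast=13: a[fast]=11≠a[slow]=10 write a[7]=11, slow++,fast++

slow=7, fast=14, prefix=[2, 3, 5, 6, 8, 9, 10, 11]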